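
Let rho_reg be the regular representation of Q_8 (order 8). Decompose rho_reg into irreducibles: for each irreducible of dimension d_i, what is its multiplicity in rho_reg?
Each irreducible V_i of dimension d_i appears with multiplicity d_i, i.e. rho_reg = (direct sum over all irreducibles V_i) d_i V_i. The irreducible dimensions for Q_8 are 1, 1, 1, 1, 2: 4 irreducibles of dimension 1, each with multiplicity 1; 1 irreducible of dimension 2, with multiplicity 2. Total dimension 4*1*1 + 1*2*2 = 8 = |G|.

Reasoning: General theorem: in the regular representation of a finite group G, each irreducible appears with multiplicity equal to its dimension. Check: dim(rho_reg) = sum d_i^2 = 1 + 1 + 1 + 1 + 4 = 8 = |G|.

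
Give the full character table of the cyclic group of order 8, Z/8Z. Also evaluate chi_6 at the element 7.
Character table of Z/8Z (irreps indexed chi_0,...,chi_7 with chi_k(m) = zeta_8^(k*m), zeta_8 = exp(2*pi*i/8)):
  irrep \ class  {0} (size 1)  {1} (size 1)    {2} (size 1)  {3} (size 1)    {4} (size 1)  {5} (size 1)    {6} (size 1)  {7} (size 1)  
  chi_0          1             1               1             1               1             1               1             1             
  chi_1          1             exp(I*pi/4)     I             exp(3*I*pi/4)   -1            exp(-3*I*pi/4)  -I            exp(-I*pi/4)  
  chi_2          1             I               -1            -I              1             I               -1            -I            
  chi_3          1             exp(3*I*pi/4)   -I            exp(I*pi/4)     -1            exp(-I*pi/4)    I             exp(-3*I*pi/4)
  chi_4          1             -1              1             -1              1             -1              1             -1            
  chi_5          1             exp(-3*I*pi/4)  I             exp(-I*pi/4)    -1            exp(I*pi/4)     -I            exp(3*I*pi/4) 
  chi_6          1             -I              -1            I               1             -I              -1            I             
  chi_7          1             exp(-I*pi/4)    -I            exp(-3*I*pi/4)  -1            exp(3*I*pi/4)   I             exp(I*pi/4)   

Spot check: chi_6(7) = zeta_8^(6*7) = zeta_8^42 = I.

Justification: Z/8Z is abelian, so all 8 irreducible complex representations are 1-dimensional. They are given by chi_k(m) = zeta_8^(k*m) for k = 0,...,7. Row orthogonality: sum_m chi_k(m) conj(chi_l(m)) = 8 * [k = l].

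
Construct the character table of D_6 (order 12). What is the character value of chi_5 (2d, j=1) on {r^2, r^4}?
Conjugacy classes: {e} of size 1, {r^3} of size 1, {r^1, r^5} of size 2, {r^2, r^4} of size 2, {s, sr^2, ...} of size 3, {sr, sr^3, ...} of size 3.
Character table:
  irrep \ class              {e} (size 1)  {r^3} (size 1)  {r^1, r^5} (size 2)  {r^2, r^4} (size 2)  {s, sr^2, ...} (size 3)  {sr, sr^3, ...} (size 3)
  chi_1 (triv)               1             1               1                    1                    1                        1                       
  chi_2 (sign: r->1, s->-1)  1             1               1                    1                    -1                       -1                      
  chi_3 (r->-1, s->1)        1             -1              -1                   1                    1                        -1                      
  chi_4 (r->-1, s->-1)       1             -1              -1                   1                    -1                       1                       
  chi_5 (2d, j=1)            2             -2              1                    -1                   0                        0                       
  chi_6 (2d, j=2)            2             2               -1                   -1                   0                        0                       

Spot check: chi_5 (2d, j=1) on {r^2, r^4} = -1.

Working: D_6 has order 2*6 = 12 with 6 conjugacy classes, hence 6 irreducibles. Sum of squared dims 1 + 1 + 1 + 1 + 4 + 4 = 12 = |G|. Linear characters come from the abelianisation; the 2-dimensional irreps have character r^k -> 2*cos(2*pi*j*k/6), reflections -> 0.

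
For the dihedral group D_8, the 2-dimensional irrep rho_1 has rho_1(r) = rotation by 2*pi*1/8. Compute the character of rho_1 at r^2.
chi_{rho_1}(r^2) = 2*cos(2*pi*1*2/8) = 0

Details: rho_1(r^2) is rotation by angle 2*pi*1*2/8, whose trace is 2*cos(2*pi*1*2/8) = 0.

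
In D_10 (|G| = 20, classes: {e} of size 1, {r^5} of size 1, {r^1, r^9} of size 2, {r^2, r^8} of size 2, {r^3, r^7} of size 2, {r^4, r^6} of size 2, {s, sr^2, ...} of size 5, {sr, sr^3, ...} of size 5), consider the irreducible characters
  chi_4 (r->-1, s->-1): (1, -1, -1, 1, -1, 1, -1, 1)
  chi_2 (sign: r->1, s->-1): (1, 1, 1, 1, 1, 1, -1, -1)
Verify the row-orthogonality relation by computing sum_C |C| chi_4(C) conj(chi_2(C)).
Sum = 0; so <chi_4, chi_2> = 0 (distinct irreducibles are orthogonal).

Why: Compute term by term over conjugacy classes (|C| * chi_4(C) * conj(chi_2(C))):
  1*(1)*conj(1) + 1*(-1)*conj(1) + 2*(-1)*conj(1) + 2*(1)*conj(1) + 2*(-1)*conj(1) + 2*(1)*conj(1) + 5*(-1)*conj(-1) + 5*(1)*conj(-1)
  = (1) + (-1) + (-2) + (2) + (-2) + (2) + (5) + (-5)
  = 0.
Dividing by |G| = 20 gives 0/20 = 0, matching the row-orthogonality relation <chi_4, chi_2> = [chi_4 = chi_2].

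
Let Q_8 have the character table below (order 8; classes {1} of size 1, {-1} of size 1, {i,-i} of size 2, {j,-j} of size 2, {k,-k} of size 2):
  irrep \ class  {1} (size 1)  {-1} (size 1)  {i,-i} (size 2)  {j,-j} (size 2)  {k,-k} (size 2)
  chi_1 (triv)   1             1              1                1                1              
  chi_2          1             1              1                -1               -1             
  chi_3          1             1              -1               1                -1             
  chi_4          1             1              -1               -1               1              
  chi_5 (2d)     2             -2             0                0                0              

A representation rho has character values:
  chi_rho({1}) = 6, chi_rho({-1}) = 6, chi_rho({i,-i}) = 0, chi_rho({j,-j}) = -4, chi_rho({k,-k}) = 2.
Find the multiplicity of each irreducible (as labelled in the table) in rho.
Multiplicities: chi_1: 1, chi_2: 2, chi_3: 0, chi_4: 3, chi_5: 0.

Working: Use <chi_rho, chi> = (1/|G|) sum_C |C| * chi_rho(C) * conj(chi(C)) with |G| = 8 for each irreducible chi in the table:
  <chi_rho, chi_1> = (1/8)[1*(6)*conj(1) + 1*(6)*conj(1) + 2*(0)*conj(1) + 2*(-4)*conj(1) + 2*(2)*conj(1)]
      = (1/8)[(6) + (6) + (0) + (-8) + (4)] = 8/8 = 1
  <chi_rho, chi_2> = (1/8)[1*(6)*conj(1) + 1*(6)*conj(1) + 2*(0)*conj(1) + 2*(-4)*conj(-1) + 2*(2)*conj(-1)]
      = (1/8)[(6) + (6) + (0) + (8) + (-4)] = 16/8 = 2
  <chi_rho, chi_3> = (1/8)[1*(6)*conj(1) + 1*(6)*conj(1) + 2*(0)*conj(-1) + 2*(-4)*conj(1) + 2*(2)*conj(-1)]
      = (1/8)[(6) + (6) + (0) + (-8) + (-4)] = 0/8 = 0
  <chi_rho, chi_4> = (1/8)[1*(6)*conj(1) + 1*(6)*conj(1) + 2*(0)*conj(-1) + 2*(-4)*conj(-1) + 2*(2)*conj(1)]
      = (1/8)[(6) + (6) + (0) + (8) + (4)] = 24/8 = 3
  <chi_rho, chi_5> = (1/8)[1*(6)*conj(2) + 1*(6)*conj(-2) + 2*(0)*conj(0) + 2*(-4)*conj(0) + 2*(2)*conj(0)]
      = (1/8)[(12) + (-12) + (0) + (0) + (0)] = 0/8 = 0
Dimension check: dim(rho) = sum (mult * dim) = 1*1 + 2*1 + 0*1 + 3*1 + 0*2 = 6 = chi_rho(e) = 6.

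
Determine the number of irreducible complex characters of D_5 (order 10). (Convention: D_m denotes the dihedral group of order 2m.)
4

Justification: The number of irreducible complex representations of a finite group equals its number of conjugacy classes. D_5 has 4 conjugacy classes ((n+3)/2 for n odd), so D_5 (order 10) has exactly 4 irreducible complex representations.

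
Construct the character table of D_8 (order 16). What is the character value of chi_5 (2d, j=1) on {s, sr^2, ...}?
Conjugacy classes: {e} of size 1, {r^4} of size 1, {r^1, r^7} of size 2, {r^2, r^6} of size 2, {r^3, r^5} of size 2, {s, sr^2, ...} of size 4, {sr, sr^3, ...} of size 4.
Character table:
  irrep \ class              {e} (size 1)  {r^4} (size 1)  {r^1, r^7} (size 2)  {r^2, r^6} (size 2)  {r^3, r^5} (size 2)  {s, sr^2, ...} (size 4)  {sr, sr^3, ...} (size 4)
  chi_1 (triv)               1             1               1                    1                    1                    1                        1                       
  chi_2 (sign: r->1, s->-1)  1             1               1                    1                    1                    -1                       -1                      
  chi_3 (r->-1, s->1)        1             1               -1                   1                    -1                   1                        -1                      
  chi_4 (r->-1, s->-1)       1             1               -1                   1                    -1                   -1                       1                       
  chi_5 (2d, j=1)            2             -2              sqrt(2)              0                    -sqrt(2)             0                        0                       
  chi_6 (2d, j=2)            2             2               0                    -2                   0                    0                        0                       
  chi_7 (2d, j=3)            2             -2              -sqrt(2)             0                    sqrt(2)              0                        0                       

Spot check: chi_5 (2d, j=1) on {s, sr^2, ...} = 0.

Justification: D_8 has order 2*8 = 16 with 7 conjugacy classes, hence 7 irreducibles. Sum of squared dims 1 + 1 + 1 + 1 + 4 + 4 + 4 = 16 = |G|. Linear characters come from the abelianisation; the 2-dimensional irreps have character r^k -> 2*cos(2*pi*j*k/8), reflections -> 0.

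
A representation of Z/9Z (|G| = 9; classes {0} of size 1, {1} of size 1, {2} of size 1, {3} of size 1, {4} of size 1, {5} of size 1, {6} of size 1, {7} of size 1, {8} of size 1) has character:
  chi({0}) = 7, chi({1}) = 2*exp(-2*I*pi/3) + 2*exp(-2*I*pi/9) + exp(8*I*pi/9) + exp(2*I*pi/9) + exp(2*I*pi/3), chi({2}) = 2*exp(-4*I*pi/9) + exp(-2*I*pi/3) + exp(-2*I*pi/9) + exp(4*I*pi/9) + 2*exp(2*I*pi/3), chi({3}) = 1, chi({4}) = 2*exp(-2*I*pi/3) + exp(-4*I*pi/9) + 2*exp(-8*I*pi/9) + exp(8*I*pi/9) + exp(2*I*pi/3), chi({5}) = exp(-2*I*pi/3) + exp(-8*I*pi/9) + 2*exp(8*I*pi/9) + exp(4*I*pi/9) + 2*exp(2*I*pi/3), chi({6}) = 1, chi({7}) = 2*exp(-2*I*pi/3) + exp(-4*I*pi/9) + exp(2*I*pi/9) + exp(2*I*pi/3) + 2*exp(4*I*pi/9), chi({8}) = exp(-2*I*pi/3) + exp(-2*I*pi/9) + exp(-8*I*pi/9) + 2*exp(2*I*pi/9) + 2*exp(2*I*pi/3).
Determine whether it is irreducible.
Not irreducible (reducible): <chi, chi> = 11 > 1.

Explanation: <chi, chi> = (1/|G|) sum_C |C| * |chi(C)|^2 = (1/9)[1*|7|^2 + 1*|2*exp(-2*I*pi/3) + 2*exp(-2*I*pi/9) + exp(8*I*pi/9) + exp(2*I*pi/9) + exp(2*I*pi/3)|^2 + 1*|2*exp(-4*I*pi/9) + exp(-2*I*pi/3) + exp(-2*I*pi/9) + exp(4*I*pi/9) + 2*exp(2*I*pi/3)|^2 + 1*|1|^2 + 1*|2*exp(-2*I*pi/3) + exp(-4*I*pi/9) + 2*exp(-8*I*pi/9) + exp(8*I*pi/9) + exp(2*I*pi/3)|^2 + 1*|exp(-2*I*pi/3) + exp(-8*I*pi/9) + 2*exp(8*I*pi/9) + exp(4*I*pi/9) + 2*exp(2*I*pi/3)|^2 + 1*|1|^2 + 1*|2*exp(-2*I*pi/3) + exp(-4*I*pi/9) + exp(2*I*pi/9) + exp(2*I*pi/3) + 2*exp(4*I*pi/9)|^2 + 1*|exp(-2*I*pi/3) + exp(-2*I*pi/9) + exp(-8*I*pi/9) + 2*exp(2*I*pi/9) + 2*exp(2*I*pi/3)|^2]
  = (1/9)[(49) + (11 + 9*exp(-4*I*pi/9) + 3*exp(-2*I*pi/3) + 6*exp(-8*I*pi/9) + exp(-2*I*pi/9) + exp(2*I*pi/9) + 6*exp(8*I*pi/9) + 3*exp(2*I*pi/3) + 9*exp(4*I*pi/9)) + (11 + 6*exp(-2*I*pi/9) + 9*exp(-8*I*pi/9) + 3*exp(-2*I*pi/3) + exp(-4*I*pi/9) + exp(4*I*pi/9) + 3*exp(2*I*pi/3) + 9*exp(8*I*pi/9) + 6*exp(2*I*pi/9)) + (1) + (11 + 6*exp(-4*I*pi/9) + 9*exp(-2*I*pi/9) + 3*exp(-2*I*pi/3) + exp(-8*I*pi/9) + exp(8*I*pi/9) + 3*exp(2*I*pi/3) + 9*exp(2*I*pi/9) + 6*exp(4*I*pi/9)) + (11 + 6*exp(-4*I*pi/9) + 9*exp(-2*I*pi/9) + 3*exp(-2*I*pi/3) + exp(-8*I*pi/9) + exp(8*I*pi/9) + 3*exp(2*I*pi/3) + 9*exp(2*I*pi/9) + 6*exp(4*I*pi/9)) + (1) + (11 + 6*exp(-2*I*pi/9) + 9*exp(-8*I*pi/9) + 3*exp(-2*I*pi/3) + exp(-4*I*pi/9) + exp(4*I*pi/9) + 3*exp(2*I*pi/3) + 9*exp(8*I*pi/9) + 6*exp(2*I*pi/9)) + (11 + 9*exp(-4*I*pi/9) + 3*exp(-2*I*pi/3) + 6*exp(-8*I*pi/9) + exp(-2*I*pi/9) + exp(2*I*pi/9) + 6*exp(8*I*pi/9) + 3*exp(2*I*pi/3) + 9*exp(4*I*pi/9))] = 99/9 = 11.
(Exp terms are combined using exp(i*s)*conj(exp(i*t)) = exp(i*(s-t)), and sums of them are collapsed using the identity that for every m > 1 the m distinct m-th roots of unity sum to 0, e.g. 1 + exp(2*I*pi/3) + exp(-2*I*pi/3) = 0.)
A character is irreducible iff <chi, chi> = 1, so this representation is reducible.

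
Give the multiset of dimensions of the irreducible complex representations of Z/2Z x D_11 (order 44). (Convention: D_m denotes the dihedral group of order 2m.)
Dimensions: 1, 1, 1, 1, 2, 2, 2, 2, 2, 2, 2, 2, 2, 2

There are 14 irreducibles (= number of conjugacy classes). Their dimensions d_i satisfy sum d_i^2 = |G| = 44: 1 + 1 + 1 + 1 + 4 + 4 + 4 + 4 + 4 + 4 + 4 + 4 + 4 + 4 = 44. (For the product with Z/2Z: each of the 2 1-dim characters of Z/2Z tensors with each irrep of D_11, giving 2 copies of each D_11-dimension.)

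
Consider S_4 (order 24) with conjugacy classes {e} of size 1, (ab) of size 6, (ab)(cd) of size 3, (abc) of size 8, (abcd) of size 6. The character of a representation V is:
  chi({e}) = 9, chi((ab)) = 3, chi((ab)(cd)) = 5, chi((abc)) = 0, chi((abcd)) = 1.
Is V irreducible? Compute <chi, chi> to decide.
Not irreducible (reducible): <chi, chi> = 9 > 1.

Solution. <chi, chi> = (1/|G|) sum_C |C| * |chi(C)|^2 = (1/24)[1*|9|^2 + 6*|3|^2 + 3*|5|^2 + 8*|0|^2 + 6*|1|^2]
  = (1/24)[(81) + (54) + (75) + (0) + (6)] = 216/24 = 9.
A character is irreducible iff <chi, chi> = 1, so this representation is reducible.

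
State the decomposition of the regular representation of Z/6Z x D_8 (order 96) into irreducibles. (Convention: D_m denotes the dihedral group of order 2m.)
Each irreducible V_i of dimension d_i appears with multiplicity d_i, i.e. rho_reg = (direct sum over all irreducibles V_i) d_i V_i. The irreducible dimensions for Z/6Z x D_8 are 1, 1, 1, 1, 1, 1, 1, 1, 1, 1, 1, 1, 1, 1, 1, 1, 1, 1, 1, 1, 1, 1, 1, 1, 2, 2, 2, 2, 2, 2, 2, 2, 2, 2, 2, 2, 2, 2, 2, 2, 2, 2: 24 irreducibles of dimension 1, each with multiplicity 1; 18 irreducibles of dimension 2, each with multiplicity 2. Total dimension 24*1*1 + 18*2*2 = 96 = |G|.

Justification: General theorem: in the regular representation of a finite group G, each irreducible appears with multiplicity equal to its dimension. Check: dim(rho_reg) = sum d_i^2 = 1 + 1 + 1 + 1 + 1 + 1 + 1 + 1 + 1 + 1 + 1 + 1 + 1 + 1 + 1 + 1 + 1 + 1 + 1 + 1 + 1 + 1 + 1 + 1 + 4 + 4 + 4 + 4 + 4 + 4 + 4 + 4 + 4 + 4 + 4 + 4 + 4 + 4 + 4 + 4 + 4 + 4 = 96 = |G|.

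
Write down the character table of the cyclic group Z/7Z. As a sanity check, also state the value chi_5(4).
Character table of Z/7Z (irreps indexed chi_0,...,chi_6 with chi_k(m) = zeta_7^(k*m), zeta_7 = exp(2*pi*i/7)):
  irrep \ class  {0} (size 1)  {1} (size 1)    {2} (size 1)    {3} (size 1)    {4} (size 1)    {5} (size 1)    {6} (size 1)  
  chi_0          1             1               1               1               1               1               1             
  chi_1          1             exp(2*I*pi/7)   exp(4*I*pi/7)   exp(6*I*pi/7)   exp(-6*I*pi/7)  exp(-4*I*pi/7)  exp(-2*I*pi/7)
  chi_2          1             exp(4*I*pi/7)   exp(-6*I*pi/7)  exp(-2*I*pi/7)  exp(2*I*pi/7)   exp(6*I*pi/7)   exp(-4*I*pi/7)
  chi_3          1             exp(6*I*pi/7)   exp(-2*I*pi/7)  exp(4*I*pi/7)   exp(-4*I*pi/7)  exp(2*I*pi/7)   exp(-6*I*pi/7)
  chi_4          1             exp(-6*I*pi/7)  exp(2*I*pi/7)   exp(-4*I*pi/7)  exp(4*I*pi/7)   exp(-2*I*pi/7)  exp(6*I*pi/7) 
  chi_5          1             exp(-4*I*pi/7)  exp(6*I*pi/7)   exp(2*I*pi/7)   exp(-2*I*pi/7)  exp(-6*I*pi/7)  exp(4*I*pi/7) 
  chi_6          1             exp(-2*I*pi/7)  exp(-4*I*pi/7)  exp(-6*I*pi/7)  exp(6*I*pi/7)   exp(4*I*pi/7)   exp(2*I*pi/7) 

Spot check: chi_5(4) = zeta_7^(5*4) = zeta_7^20 = exp(-2*I*pi/7).

Justification: Z/7Z is abelian, so all 7 irreducible complex representations are 1-dimensional. They are given by chi_k(m) = zeta_7^(k*m) for k = 0,...,6. Row orthogonality: sum_m chi_k(m) conj(chi_l(m)) = 7 * [k = l].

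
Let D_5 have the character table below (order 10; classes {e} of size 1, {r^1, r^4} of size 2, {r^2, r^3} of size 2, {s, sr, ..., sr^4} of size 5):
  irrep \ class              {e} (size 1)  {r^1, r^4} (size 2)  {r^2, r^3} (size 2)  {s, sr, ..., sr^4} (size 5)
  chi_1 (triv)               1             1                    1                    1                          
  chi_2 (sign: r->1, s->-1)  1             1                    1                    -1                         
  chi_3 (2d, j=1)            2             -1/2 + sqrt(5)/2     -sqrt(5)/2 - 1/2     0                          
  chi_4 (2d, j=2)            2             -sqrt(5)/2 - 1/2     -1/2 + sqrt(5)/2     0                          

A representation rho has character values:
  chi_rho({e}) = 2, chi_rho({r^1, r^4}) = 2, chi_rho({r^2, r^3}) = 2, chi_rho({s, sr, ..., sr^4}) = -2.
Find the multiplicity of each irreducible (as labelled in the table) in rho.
Multiplicities: chi_1: 0, chi_2: 2, chi_3: 0, chi_4: 0.

Why: Use <chi_rho, chi> = (1/|G|) sum_C |C| * chi_rho(C) * conj(chi(C)) with |G| = 10 for each irreducible chi in the table:
  <chi_rho, chi_1> = (1/10)[1*(2)*conj(1) + 2*(2)*conj(1) + 2*(2)*conj(1) + 5*(-2)*conj(1)]
      = (1/10)[(2) + (4) + (4) + (-10)] = 0/10 = 0
  <chi_rho, chi_2> = (1/10)[1*(2)*conj(1) + 2*(2)*conj(1) + 2*(2)*conj(1) + 5*(-2)*conj(-1)]
      = (1/10)[(2) + (4) + (4) + (10)] = 20/10 = 2
  <chi_rho, chi_3> = (1/10)[1*(2)*conj(2) + 2*(2)*conj(-1/2 + sqrt(5)/2) + 2*(2)*conj(-sqrt(5)/2 - 1/2) + 5*(-2)*conj(0)]
      = (1/10)[(4) + (-2 + 2*sqrt(5)) + (-2*sqrt(5) - 2) + (0)] = 0/10 = 0
  <chi_rho, chi_4> = (1/10)[1*(2)*conj(2) + 2*(2)*conj(-sqrt(5)/2 - 1/2) + 2*(2)*conj(-1/2 + sqrt(5)/2) + 5*(-2)*conj(0)]
      = (1/10)[(4) + (-2*sqrt(5) - 2) + (-2 + 2*sqrt(5)) + (0)] = 0/10 = 0
Dimension check: dim(rho) = sum (mult * dim) = 0*1 + 2*1 + 0*2 + 0*2 = 2 = chi_rho(e) = 2.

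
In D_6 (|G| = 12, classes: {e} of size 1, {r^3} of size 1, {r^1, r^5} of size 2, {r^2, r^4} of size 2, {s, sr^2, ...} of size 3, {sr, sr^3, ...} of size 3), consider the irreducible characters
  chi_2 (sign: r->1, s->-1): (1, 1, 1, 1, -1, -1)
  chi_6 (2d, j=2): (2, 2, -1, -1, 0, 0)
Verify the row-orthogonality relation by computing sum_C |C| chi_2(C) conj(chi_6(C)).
Sum = 0; so <chi_2, chi_6> = 0 (distinct irreducibles are orthogonal).

Reasoning: Compute term by term over conjugacy classes (|C| * chi_2(C) * conj(chi_6(C))):
  1*(1)*conj(2) + 1*(1)*conj(2) + 2*(1)*conj(-1) + 2*(1)*conj(-1) + 3*(-1)*conj(0) + 3*(-1)*conj(0)
  = (2) + (2) + (-2) + (-2) + (0) + (0)
  = 0.
Dividing by |G| = 12 gives 0/12 = 0, matching the row-orthogonality relation <chi_2, chi_6> = [chi_2 = chi_6].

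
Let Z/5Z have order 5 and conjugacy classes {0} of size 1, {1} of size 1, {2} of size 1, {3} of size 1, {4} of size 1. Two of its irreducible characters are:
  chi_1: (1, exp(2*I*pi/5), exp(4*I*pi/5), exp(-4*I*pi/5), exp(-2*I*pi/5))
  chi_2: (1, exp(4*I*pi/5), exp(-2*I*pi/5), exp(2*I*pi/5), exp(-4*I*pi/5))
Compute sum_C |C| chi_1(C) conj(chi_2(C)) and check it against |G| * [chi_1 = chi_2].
Sum = 0; so <chi_1, chi_2> = 0 (distinct irreducibles are orthogonal).

Justification: Compute term by term over conjugacy classes (|C| * chi_1(C) * conj(chi_2(C))):
  1*(1)*conj(1) + 1*(exp(2*I*pi/5))*conj(exp(4*I*pi/5)) + 1*(exp(4*I*pi/5))*conj(exp(-2*I*pi/5)) + 1*(exp(-4*I*pi/5))*conj(exp(2*I*pi/5)) + 1*(exp(-2*I*pi/5))*conj(exp(-4*I*pi/5))
  = (1) + (exp(-2*I*pi/5)) + (exp(-4*I*pi/5)) + (exp(4*I*pi/5)) + (exp(2*I*pi/5))
  = 0.
(Exp terms are combined using exp(i*s)*conj(exp(i*t)) = exp(i*(s-t)), and sums of them are collapsed using the identity that for every m > 1 the m distinct m-th roots of unity sum to 0, e.g. 1 + exp(2*I*pi/3) + exp(-2*I*pi/3) = 0.)
Dividing by |G| = 5 gives 0/5 = 0, matching the row-orthogonality relation <chi_1, chi_2> = [chi_1 = chi_2].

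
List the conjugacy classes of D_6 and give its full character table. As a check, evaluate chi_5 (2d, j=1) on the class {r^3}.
Conjugacy classes: {e} of size 1, {r^3} of size 1, {r^1, r^5} of size 2, {r^2, r^4} of size 2, {s, sr^2, ...} of size 3, {sr, sr^3, ...} of size 3.
Character table:
  irrep \ class              {e} (size 1)  {r^3} (size 1)  {r^1, r^5} (size 2)  {r^2, r^4} (size 2)  {s, sr^2, ...} (size 3)  {sr, sr^3, ...} (size 3)
  chi_1 (triv)               1             1               1                    1                    1                        1                       
  chi_2 (sign: r->1, s->-1)  1             1               1                    1                    -1                       -1                      
  chi_3 (r->-1, s->1)        1             -1              -1                   1                    1                        -1                      
  chi_4 (r->-1, s->-1)       1             -1              -1                   1                    -1                       1                       
  chi_5 (2d, j=1)            2             -2              1                    -1                   0                        0                       
  chi_6 (2d, j=2)            2             2               -1                   -1                   0                        0                       

Spot check: chi_5 (2d, j=1) on {r^3} = -2.

Proof sketch: D_6 has order 2*6 = 12 with 6 conjugacy classes, hence 6 irreducibles. Sum of squared dims 1 + 1 + 1 + 1 + 4 + 4 = 12 = |G|. Linear characters come from the abelianisation; the 2-dimensional irreps have character r^k -> 2*cos(2*pi*j*k/6), reflections -> 0.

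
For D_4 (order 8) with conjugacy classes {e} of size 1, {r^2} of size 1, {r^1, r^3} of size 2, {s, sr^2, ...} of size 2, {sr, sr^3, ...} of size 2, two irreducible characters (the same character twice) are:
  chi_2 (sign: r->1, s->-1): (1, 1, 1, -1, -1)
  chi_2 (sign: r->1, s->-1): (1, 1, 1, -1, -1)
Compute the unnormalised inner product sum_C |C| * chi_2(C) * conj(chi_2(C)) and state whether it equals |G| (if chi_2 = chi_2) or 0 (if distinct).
Sum = 8 = |G| = 8; so <chi_2, chi_2> = 1 (norm-1 confirms irreducibility).

Why: Compute term by term over conjugacy classes (|C| * chi_2(C) * conj(chi_2(C))):
  1*(1)*conj(1) + 1*(1)*conj(1) + 2*(1)*conj(1) + 2*(-1)*conj(-1) + 2*(-1)*conj(-1)
  = (1) + (1) + (2) + (2) + (2)
  = 8.
Dividing by |G| = 8 gives 8/8 = 1, matching the row-orthogonality relation <chi_2, chi_2> = [chi_2 = chi_2].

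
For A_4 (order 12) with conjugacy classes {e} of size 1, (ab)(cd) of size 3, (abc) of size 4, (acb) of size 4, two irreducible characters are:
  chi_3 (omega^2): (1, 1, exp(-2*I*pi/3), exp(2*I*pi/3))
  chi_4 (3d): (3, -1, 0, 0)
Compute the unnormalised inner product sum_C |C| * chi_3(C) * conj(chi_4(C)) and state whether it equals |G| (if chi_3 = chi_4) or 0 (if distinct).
Sum = 0; so <chi_3, chi_4> = 0 (distinct irreducibles are orthogonal).

Derivation: Compute term by term over conjugacy classes (|C| * chi_3(C) * conj(chi_4(C))):
  1*(1)*conj(3) + 3*(1)*conj(-1) + 4*(exp(-2*I*pi/3))*conj(0) + 4*(exp(2*I*pi/3))*conj(0)
  = (3) + (-3) + (0) + (0)
  = 0.
(Exp terms are combined using exp(i*s)*conj(exp(i*t)) = exp(i*(s-t)), and sums of them are collapsed using the identity that for every m > 1 the m distinct m-th roots of unity sum to 0, e.g. 1 + exp(2*I*pi/3) + exp(-2*I*pi/3) = 0.)
Dividing by |G| = 12 gives 0/12 = 0, matching the row-orthogonality relation <chi_3, chi_4> = [chi_3 = chi_4].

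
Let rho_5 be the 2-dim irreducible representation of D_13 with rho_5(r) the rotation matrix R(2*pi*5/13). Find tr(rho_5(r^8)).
chi_{rho_5}(r^8) = 2*cos(2*pi*5*8/13) = 2*cos(80*pi/13)

Derivation: rho_5(r^8) is rotation by angle 2*pi*5*8/13, whose trace is 2*cos(2*pi*5*8/13) = 2*cos(80*pi/13).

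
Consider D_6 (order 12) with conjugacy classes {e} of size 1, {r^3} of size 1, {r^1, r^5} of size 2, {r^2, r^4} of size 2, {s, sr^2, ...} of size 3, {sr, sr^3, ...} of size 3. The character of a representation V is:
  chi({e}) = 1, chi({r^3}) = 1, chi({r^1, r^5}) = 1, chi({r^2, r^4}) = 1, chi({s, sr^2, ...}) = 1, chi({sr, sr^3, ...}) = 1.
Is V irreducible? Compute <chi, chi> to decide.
Irreducible: <chi, chi> = 1.

Argument: <chi, chi> = (1/|G|) sum_C |C| * |chi(C)|^2 = (1/12)[1*|1|^2 + 1*|1|^2 + 2*|1|^2 + 2*|1|^2 + 3*|1|^2 + 3*|1|^2]
  = (1/12)[(1) + (1) + (2) + (2) + (3) + (3)] = 12/12 = 1.
A character is irreducible iff <chi, chi> = 1, so this representation is irreducible.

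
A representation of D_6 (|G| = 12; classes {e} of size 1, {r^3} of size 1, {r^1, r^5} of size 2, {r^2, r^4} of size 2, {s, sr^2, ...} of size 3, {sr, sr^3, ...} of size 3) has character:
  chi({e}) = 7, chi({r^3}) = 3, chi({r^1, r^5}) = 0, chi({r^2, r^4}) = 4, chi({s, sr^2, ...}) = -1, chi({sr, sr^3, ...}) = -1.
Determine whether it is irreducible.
Not irreducible (reducible): <chi, chi> = 8 > 1.

Reasoning: <chi, chi> = (1/|G|) sum_C |C| * |chi(C)|^2 = (1/12)[1*|7|^2 + 1*|3|^2 + 2*|0|^2 + 2*|4|^2 + 3*|-1|^2 + 3*|-1|^2]
  = (1/12)[(49) + (9) + (0) + (32) + (3) + (3)] = 96/12 = 8.
A character is irreducible iff <chi, chi> = 1, so this representation is reducible.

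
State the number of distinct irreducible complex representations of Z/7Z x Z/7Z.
49

Details: The number of irreducible complex representations of a finite group equals its number of conjugacy classes. Z/7Z x Z/7Z is abelian of order 49, so every element is its own conjugacy class: 49 classes, so Z/7Z x Z/7Z (order 49) has exactly 49 irreducible complex representations.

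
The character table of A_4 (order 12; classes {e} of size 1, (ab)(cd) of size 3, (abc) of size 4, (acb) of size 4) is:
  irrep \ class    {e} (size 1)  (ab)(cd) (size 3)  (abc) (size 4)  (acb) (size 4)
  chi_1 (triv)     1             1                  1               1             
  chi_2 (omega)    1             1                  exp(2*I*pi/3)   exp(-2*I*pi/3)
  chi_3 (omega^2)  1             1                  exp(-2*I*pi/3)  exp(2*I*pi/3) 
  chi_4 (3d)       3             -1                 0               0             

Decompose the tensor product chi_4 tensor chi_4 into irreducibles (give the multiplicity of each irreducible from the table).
chi_4 tensor chi_4 = chi_1 + chi_2 + chi_3 + 2*chi_4 (all other irreducibles have multiplicity 0).

Details: The character of a tensor product is the pointwise product (chi_4 * chi_4)(C) = chi_4(C) * chi_4(C):
  {e}: (3)*(3), (ab)(cd): (-1)*(-1), (abc): (0)*(0), (acb): (0)*(0)
so (chi_4 * chi_4) takes values
  {e} -> 9, (ab)(cd) -> 1, (abc) -> 0, (acb) -> 0.
Now take the inner product of this character with each irreducible chi from the table, <chi_4*chi_4, chi> = (1/12) sum_C |C| (chi_4*chi_4)(C) conj(chi(C)):
  <chi_4*chi_4, chi_1> = (1/12)[1*(9)*conj(1) + 3*(1)*conj(1) + 4*(0)*conj(1) + 4*(0)*conj(1)]
      = (1/12)[(9) + (3) + (0) + (0)] = 12/12 = 1
  <chi_4*chi_4, chi_2> = (1/12)[1*(9)*conj(1) + 3*(1)*conj(1) + 4*(0)*conj(exp(2*I*pi/3)) + 4*(0)*conj(exp(-2*I*pi/3))]
      = (1/12)[(9) + (3) + (0) + (0)] = 12/12 = 1
  <chi_4*chi_4, chi_3> = (1/12)[1*(9)*conj(1) + 3*(1)*conj(1) + 4*(0)*conj(exp(-2*I*pi/3)) + 4*(0)*conj(exp(2*I*pi/3))]
      = (1/12)[(9) + (3) + (0) + (0)] = 12/12 = 1
  <chi_4*chi_4, chi_4> = (1/12)[1*(9)*conj(3) + 3*(1)*conj(-1) + 4*(0)*conj(0) + 4*(0)*conj(0)]
      = (1/12)[(27) + (-3) + (0) + (0)] = 24/12 = 2
(Exp terms are combined using exp(i*s)*conj(exp(i*t)) = exp(i*(s-t)), and sums of them are collapsed using the identity that for every m > 1 the m distinct m-th roots of unity sum to 0, e.g. 1 + exp(2*I*pi/3) + exp(-2*I*pi/3) = 0.)
Hence the multiplicities are chi_1: 1, chi_2: 1, chi_3: 1, chi_4: 2. Dimension check: dim(chi_4)*dim(chi_4) = 3*3 = 9 and sum (mult * dim) = 1*1 + 1*1 + 1*1 + 2*3 = 9.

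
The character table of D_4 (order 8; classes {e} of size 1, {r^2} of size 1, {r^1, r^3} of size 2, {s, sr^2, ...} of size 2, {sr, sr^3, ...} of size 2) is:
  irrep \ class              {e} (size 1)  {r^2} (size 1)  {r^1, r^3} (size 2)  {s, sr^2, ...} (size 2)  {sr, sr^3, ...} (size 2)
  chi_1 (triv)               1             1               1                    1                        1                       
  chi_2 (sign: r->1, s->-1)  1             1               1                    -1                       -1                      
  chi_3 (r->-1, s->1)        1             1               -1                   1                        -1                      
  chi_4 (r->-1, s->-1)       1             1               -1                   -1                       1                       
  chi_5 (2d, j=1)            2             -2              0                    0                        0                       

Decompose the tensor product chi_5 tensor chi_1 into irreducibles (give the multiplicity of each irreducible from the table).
chi_5 tensor chi_1 = chi_5 (all other irreducibles have multiplicity 0).

Working: The character of a tensor product is the pointwise product (chi_5 * chi_1)(C) = chi_5(C) * chi_1(C):
  {e}: (2)*(1), {r^2}: (-2)*(1), {r^1, r^3}: (0)*(1), {s, sr^2, ...}: (0)*(1), {sr, sr^3, ...}: (0)*(1)
so (chi_5 * chi_1) takes values
  {e} -> 2, {r^2} -> -2, {r^1, r^3} -> 0, {s, sr^2, ...} -> 0, {sr, sr^3, ...} -> 0.
Now take the inner product of this character with each irreducible chi from the table, <chi_5*chi_1, chi> = (1/8) sum_C |C| (chi_5*chi_1)(C) conj(chi(C)):
  <chi_5*chi_1, chi_1> = (1/8)[1*(2)*conj(1) + 1*(-2)*conj(1) + 2*(0)*conj(1) + 2*(0)*conj(1) + 2*(0)*conj(1)]
      = (1/8)[(2) + (-2) + (0) + (0) + (0)] = 0/8 = 0
  <chi_5*chi_1, chi_2> = (1/8)[1*(2)*conj(1) + 1*(-2)*conj(1) + 2*(0)*conj(1) + 2*(0)*conj(-1) + 2*(0)*conj(-1)]
      = (1/8)[(2) + (-2) + (0) + (0) + (0)] = 0/8 = 0
  <chi_5*chi_1, chi_3> = (1/8)[1*(2)*conj(1) + 1*(-2)*conj(1) + 2*(0)*conj(-1) + 2*(0)*conj(1) + 2*(0)*conj(-1)]
      = (1/8)[(2) + (-2) + (0) + (0) + (0)] = 0/8 = 0
  <chi_5*chi_1, chi_4> = (1/8)[1*(2)*conj(1) + 1*(-2)*conj(1) + 2*(0)*conj(-1) + 2*(0)*conj(-1) + 2*(0)*conj(1)]
      = (1/8)[(2) + (-2) + (0) + (0) + (0)] = 0/8 = 0
  <chi_5*chi_1, chi_5> = (1/8)[1*(2)*conj(2) + 1*(-2)*conj(-2) + 2*(0)*conj(0) + 2*(0)*conj(0) + 2*(0)*conj(0)]
      = (1/8)[(4) + (4) + (0) + (0) + (0)] = 8/8 = 1
Hence the multiplicities are chi_5: 1. Dimension check: dim(chi_5)*dim(chi_1) = 2*1 = 2 and sum (mult * dim) = 1*2 = 2.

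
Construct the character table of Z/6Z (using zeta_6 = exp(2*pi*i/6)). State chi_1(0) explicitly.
Character table of Z/6Z (irreps indexed chi_0,...,chi_5 with chi_k(m) = zeta_6^(k*m), zeta_6 = exp(2*pi*i/6)):
  irrep \ class  {0} (size 1)  {1} (size 1)    {2} (size 1)    {3} (size 1)  {4} (size 1)    {5} (size 1)  
  chi_0          1             1               1               1             1               1             
  chi_1          1             exp(I*pi/3)     exp(2*I*pi/3)   -1            exp(-2*I*pi/3)  exp(-I*pi/3)  
  chi_2          1             exp(2*I*pi/3)   exp(-2*I*pi/3)  1             exp(2*I*pi/3)   exp(-2*I*pi/3)
  chi_3          1             -1              1               -1            1               -1            
  chi_4          1             exp(-2*I*pi/3)  exp(2*I*pi/3)   1             exp(-2*I*pi/3)  exp(2*I*pi/3) 
  chi_5          1             exp(-I*pi/3)    exp(-2*I*pi/3)  -1            exp(2*I*pi/3)   exp(I*pi/3)   

Spot check: chi_1(0) = zeta_6^(1*0) = zeta_6^0 = 1.

Z/6Z is abelian, so all 6 irreducible complex representations are 1-dimensional. They are given by chi_k(m) = zeta_6^(k*m) for k = 0,...,5. Row orthogonality: sum_m chi_k(m) conj(chi_l(m)) = 6 * [k = l].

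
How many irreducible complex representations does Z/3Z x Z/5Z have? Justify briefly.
15

The number of irreducible complex representations of a finite group equals its number of conjugacy classes. Z/3Z x Z/5Z is abelian of order 15, so every element is its own conjugacy class: 15 classes, so Z/3Z x Z/5Z (order 15) has exactly 15 irreducible complex representations.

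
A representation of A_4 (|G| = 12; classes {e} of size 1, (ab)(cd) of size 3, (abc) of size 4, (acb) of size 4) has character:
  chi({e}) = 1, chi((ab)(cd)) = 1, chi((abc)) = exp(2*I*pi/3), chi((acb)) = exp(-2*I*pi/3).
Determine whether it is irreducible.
Irreducible: <chi, chi> = 1.

Solution. <chi, chi> = (1/|G|) sum_C |C| * |chi(C)|^2 = (1/12)[1*|1|^2 + 3*|1|^2 + 4*|exp(2*I*pi/3)|^2 + 4*|exp(-2*I*pi/3)|^2]
  = (1/12)[(1) + (3) + (4) + (4)] = 12/12 = 1.
(Exp terms are combined using exp(i*s)*conj(exp(i*t)) = exp(i*(s-t)), and sums of them are collapsed using the identity that for every m > 1 the m distinct m-th roots of unity sum to 0, e.g. 1 + exp(2*I*pi/3) + exp(-2*I*pi/3) = 0.)
A character is irreducible iff <chi, chi> = 1, so this representation is irreducible.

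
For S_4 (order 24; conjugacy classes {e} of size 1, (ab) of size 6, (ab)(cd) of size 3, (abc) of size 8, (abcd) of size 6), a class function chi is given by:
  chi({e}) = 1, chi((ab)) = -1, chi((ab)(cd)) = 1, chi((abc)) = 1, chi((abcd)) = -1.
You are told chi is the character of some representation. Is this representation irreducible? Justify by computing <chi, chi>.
Irreducible: <chi, chi> = 1.

Solution. <chi, chi> = (1/|G|) sum_C |C| * |chi(C)|^2 = (1/24)[1*|1|^2 + 6*|-1|^2 + 3*|1|^2 + 8*|1|^2 + 6*|-1|^2]
  = (1/24)[(1) + (6) + (3) + (8) + (6)] = 24/24 = 1.
A character is irreducible iff <chi, chi> = 1, so this representation is irreducible.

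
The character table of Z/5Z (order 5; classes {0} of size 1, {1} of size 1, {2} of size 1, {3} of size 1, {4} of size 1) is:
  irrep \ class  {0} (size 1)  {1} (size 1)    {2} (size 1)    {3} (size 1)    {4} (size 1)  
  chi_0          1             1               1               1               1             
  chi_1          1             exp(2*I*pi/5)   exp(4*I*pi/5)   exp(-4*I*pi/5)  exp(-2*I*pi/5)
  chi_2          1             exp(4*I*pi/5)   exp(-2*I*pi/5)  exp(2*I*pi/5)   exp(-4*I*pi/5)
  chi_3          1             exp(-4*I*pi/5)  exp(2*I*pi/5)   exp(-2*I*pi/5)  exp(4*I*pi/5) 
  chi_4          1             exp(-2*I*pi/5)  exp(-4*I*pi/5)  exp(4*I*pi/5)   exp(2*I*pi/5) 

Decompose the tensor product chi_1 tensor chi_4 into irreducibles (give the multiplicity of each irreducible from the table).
chi_1 tensor chi_4 = chi_0 (all other irreducibles have multiplicity 0).

Working: The character of a tensor product is the pointwise product (chi_1 * chi_4)(C) = chi_1(C) * chi_4(C):
  {0}: (1)*(1), {1}: (exp(2*I*pi/5))*(exp(-2*I*pi/5)), {2}: (exp(4*I*pi/5))*(exp(-4*I*pi/5)), {3}: (exp(-4*I*pi/5))*(exp(4*I*pi/5)), {4}: (exp(-2*I*pi/5))*(exp(2*I*pi/5))
so (chi_1 * chi_4) takes values
  {0} -> 1, {1} -> 1, {2} -> 1, {3} -> 1, {4} -> 1.
Now take the inner product of this character with each irreducible chi from the table, <chi_1*chi_4, chi> = (1/5) sum_C |C| (chi_1*chi_4)(C) conj(chi(C)):
  <chi_1*chi_4, chi_0> = (1/5)[1*(1)*conj(1) + 1*(1)*conj(1) + 1*(1)*conj(1) + 1*(1)*conj(1) + 1*(1)*conj(1)]
      = (1/5)[(1) + (1) + (1) + (1) + (1)] = 5/5 = 1
  <chi_1*chi_4, chi_1> = (1/5)[1*(1)*conj(1) + 1*(1)*conj(exp(2*I*pi/5)) + 1*(1)*conj(exp(4*I*pi/5)) + 1*(1)*conj(exp(-4*I*pi/5)) + 1*(1)*conj(exp(-2*I*pi/5))]
      = (1/5)[(1) + (exp(-2*I*pi/5)) + (exp(-4*I*pi/5)) + (exp(4*I*pi/5)) + (exp(2*I*pi/5))] = 0/5 = 0
  <chi_1*chi_4, chi_2> = (1/5)[1*(1)*conj(1) + 1*(1)*conj(exp(4*I*pi/5)) + 1*(1)*conj(exp(-2*I*pi/5)) + 1*(1)*conj(exp(2*I*pi/5)) + 1*(1)*conj(exp(-4*I*pi/5))]
      = (1/5)[(1) + (exp(-4*I*pi/5)) + (exp(2*I*pi/5)) + (exp(-2*I*pi/5)) + (exp(4*I*pi/5))] = 0/5 = 0
  <chi_1*chi_4, chi_3> = (1/5)[1*(1)*conj(1) + 1*(1)*conj(exp(-4*I*pi/5)) + 1*(1)*conj(exp(2*I*pi/5)) + 1*(1)*conj(exp(-2*I*pi/5)) + 1*(1)*conj(exp(4*I*pi/5))]
      = (1/5)[(1) + (exp(4*I*pi/5)) + (exp(-2*I*pi/5)) + (exp(2*I*pi/5)) + (exp(-4*I*pi/5))] = 0/5 = 0
  <chi_1*chi_4, chi_4> = (1/5)[1*(1)*conj(1) + 1*(1)*conj(exp(-2*I*pi/5)) + 1*(1)*conj(exp(-4*I*pi/5)) + 1*(1)*conj(exp(4*I*pi/5)) + 1*(1)*conj(exp(2*I*pi/5))]
      = (1/5)[(1) + (exp(2*I*pi/5)) + (exp(4*I*pi/5)) + (exp(-4*I*pi/5)) + (exp(-2*I*pi/5))] = 0/5 = 0
(Exp terms are combined using exp(i*s)*conj(exp(i*t)) = exp(i*(s-t)), and sums of them are collapsed using the identity that for every m > 1 the m distinct m-th roots of unity sum to 0, e.g. 1 + exp(2*I*pi/3) + exp(-2*I*pi/3) = 0.)
Hence the multiplicities are chi_0: 1. Dimension check: dim(chi_1)*dim(chi_4) = 1*1 = 1 and sum (mult * dim) = 1*1 = 1.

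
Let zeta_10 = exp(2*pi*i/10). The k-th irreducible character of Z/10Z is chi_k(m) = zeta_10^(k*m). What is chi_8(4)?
chi_8(4) = zeta_10^32 = exp(2*I*pi/5)

chi_8(4) = zeta_10^(8*4) = zeta_10^32. Since zeta_10^10 = 1, this equals zeta_10^2 = exp(2*pi*i*2/10) = exp(2*I*pi/5).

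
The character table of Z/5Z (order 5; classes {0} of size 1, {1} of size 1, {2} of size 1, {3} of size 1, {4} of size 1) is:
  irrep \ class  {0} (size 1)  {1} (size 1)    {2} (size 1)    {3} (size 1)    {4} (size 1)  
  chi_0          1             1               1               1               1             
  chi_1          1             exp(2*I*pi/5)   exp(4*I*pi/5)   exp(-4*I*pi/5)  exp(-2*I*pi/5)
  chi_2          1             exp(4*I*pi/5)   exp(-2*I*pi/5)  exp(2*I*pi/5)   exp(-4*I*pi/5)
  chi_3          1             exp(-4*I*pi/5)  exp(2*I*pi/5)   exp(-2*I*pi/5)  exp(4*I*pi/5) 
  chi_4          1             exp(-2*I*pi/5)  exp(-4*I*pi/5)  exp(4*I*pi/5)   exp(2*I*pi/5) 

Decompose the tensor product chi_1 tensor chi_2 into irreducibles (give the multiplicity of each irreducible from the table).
chi_1 tensor chi_2 = chi_3 (all other irreducibles have multiplicity 0).

Proof sketch: The character of a tensor product is the pointwise product (chi_1 * chi_2)(C) = chi_1(C) * chi_2(C):
  {0}: (1)*(1), {1}: (exp(2*I*pi/5))*(exp(4*I*pi/5)), {2}: (exp(4*I*pi/5))*(exp(-2*I*pi/5)), {3}: (exp(-4*I*pi/5))*(exp(2*I*pi/5)), {4}: (exp(-2*I*pi/5))*(exp(-4*I*pi/5))
so (chi_1 * chi_2) takes values
  {0} -> 1, {1} -> exp(-4*I*pi/5), {2} -> exp(2*I*pi/5), {3} -> exp(-2*I*pi/5), {4} -> exp(4*I*pi/5).
Now take the inner product of this character with each irreducible chi from the table, <chi_1*chi_2, chi> = (1/5) sum_C |C| (chi_1*chi_2)(C) conj(chi(C)):
  <chi_1*chi_2, chi_0> = (1/5)[1*(1)*conj(1) + 1*(exp(-4*I*pi/5))*conj(1) + 1*(exp(2*I*pi/5))*conj(1) + 1*(exp(-2*I*pi/5))*conj(1) + 1*(exp(4*I*pi/5))*conj(1)]
      = (1/5)[(1) + (exp(-4*I*pi/5)) + (exp(2*I*pi/5)) + (exp(-2*I*pi/5)) + (exp(4*I*pi/5))] = 0/5 = 0
  <chi_1*chi_2, chi_1> = (1/5)[1*(1)*conj(1) + 1*(exp(-4*I*pi/5))*conj(exp(2*I*pi/5)) + 1*(exp(2*I*pi/5))*conj(exp(4*I*pi/5)) + 1*(exp(-2*I*pi/5))*conj(exp(-4*I*pi/5)) + 1*(exp(4*I*pi/5))*conj(exp(-2*I*pi/5))]
      = (1/5)[(1) + (exp(4*I*pi/5)) + (exp(-2*I*pi/5)) + (exp(2*I*pi/5)) + (exp(-4*I*pi/5))] = 0/5 = 0
  <chi_1*chi_2, chi_2> = (1/5)[1*(1)*conj(1) + 1*(exp(-4*I*pi/5))*conj(exp(4*I*pi/5)) + 1*(exp(2*I*pi/5))*conj(exp(-2*I*pi/5)) + 1*(exp(-2*I*pi/5))*conj(exp(2*I*pi/5)) + 1*(exp(4*I*pi/5))*conj(exp(-4*I*pi/5))]
      = (1/5)[(1) + (exp(2*I*pi/5)) + (exp(4*I*pi/5)) + (exp(-4*I*pi/5)) + (exp(-2*I*pi/5))] = 0/5 = 0
  <chi_1*chi_2, chi_3> = (1/5)[1*(1)*conj(1) + 1*(exp(-4*I*pi/5))*conj(exp(-4*I*pi/5)) + 1*(exp(2*I*pi/5))*conj(exp(2*I*pi/5)) + 1*(exp(-2*I*pi/5))*conj(exp(-2*I*pi/5)) + 1*(exp(4*I*pi/5))*conj(exp(4*I*pi/5))]
      = (1/5)[(1) + (1) + (1) + (1) + (1)] = 5/5 = 1
  <chi_1*chi_2, chi_4> = (1/5)[1*(1)*conj(1) + 1*(exp(-4*I*pi/5))*conj(exp(-2*I*pi/5)) + 1*(exp(2*I*pi/5))*conj(exp(-4*I*pi/5)) + 1*(exp(-2*I*pi/5))*conj(exp(4*I*pi/5)) + 1*(exp(4*I*pi/5))*conj(exp(2*I*pi/5))]
      = (1/5)[(1) + (exp(-2*I*pi/5)) + (exp(-4*I*pi/5)) + (exp(4*I*pi/5)) + (exp(2*I*pi/5))] = 0/5 = 0
(Exp terms are combined using exp(i*s)*conj(exp(i*t)) = exp(i*(s-t)), and sums of them are collapsed using the identity that for every m > 1 the m distinct m-th roots of unity sum to 0, e.g. 1 + exp(2*I*pi/3) + exp(-2*I*pi/3) = 0.)
Hence the multiplicities are chi_3: 1. Dimension check: dim(chi_1)*dim(chi_2) = 1*1 = 1 and sum (mult * dim) = 1*1 = 1.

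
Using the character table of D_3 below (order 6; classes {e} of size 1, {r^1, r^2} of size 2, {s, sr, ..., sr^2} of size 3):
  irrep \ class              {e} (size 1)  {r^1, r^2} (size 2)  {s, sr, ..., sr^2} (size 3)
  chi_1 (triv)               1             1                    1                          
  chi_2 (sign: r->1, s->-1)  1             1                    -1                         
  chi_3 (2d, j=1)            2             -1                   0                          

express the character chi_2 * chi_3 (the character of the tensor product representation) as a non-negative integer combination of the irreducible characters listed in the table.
chi_2 tensor chi_3 = chi_3 (all other irreducibles have multiplicity 0).

Explanation: The character of a tensor product is the pointwise product (chi_2 * chi_3)(C) = chi_2(C) * chi_3(C):
  {e}: (1)*(2), {r^1, r^2}: (1)*(-1), {s, sr, ..., sr^2}: (-1)*(0)
so (chi_2 * chi_3) takes values
  {e} -> 2, {r^1, r^2} -> -1, {s, sr, ..., sr^2} -> 0.
Now take the inner product of this character with each irreducible chi from the table, <chi_2*chi_3, chi> = (1/6) sum_C |C| (chi_2*chi_3)(C) conj(chi(C)):
  <chi_2*chi_3, chi_1> = (1/6)[1*(2)*conj(1) + 2*(-1)*conj(1) + 3*(0)*conj(1)]
      = (1/6)[(2) + (-2) + (0)] = 0/6 = 0
  <chi_2*chi_3, chi_2> = (1/6)[1*(2)*conj(1) + 2*(-1)*conj(1) + 3*(0)*conj(-1)]
      = (1/6)[(2) + (-2) + (0)] = 0/6 = 0
  <chi_2*chi_3, chi_3> = (1/6)[1*(2)*conj(2) + 2*(-1)*conj(-1) + 3*(0)*conj(0)]
      = (1/6)[(4) + (2) + (0)] = 6/6 = 1
Hence the multiplicities are chi_3: 1. Dimension check: dim(chi_2)*dim(chi_3) = 1*2 = 2 and sum (mult * dim) = 1*2 = 2.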